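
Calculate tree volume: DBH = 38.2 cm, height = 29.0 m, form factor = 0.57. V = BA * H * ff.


(D/200)^2 = (38.2/200)^2 = 0.191^2 = 0.036481
BA = 3.141593 * 0.036481 = 0.114608 m^2
V = 0.114608 * 29.0 * 0.57 = 1.89447 ≈ 1.894 m^3

1.894 m^3


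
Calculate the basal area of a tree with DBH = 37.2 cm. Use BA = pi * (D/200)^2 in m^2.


D/200 = 37.2/200 = 0.186 m
(D/200)^2 = 0.186^2 = 0.034596
BA = 3.141593 * 0.034596 = 0.108687 ≈ 0.1087 m^2

0.1087 m^2


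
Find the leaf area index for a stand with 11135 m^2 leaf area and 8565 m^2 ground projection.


LAI = 11135 / 8565 = 1.3001 ≈ 1.30

1.30


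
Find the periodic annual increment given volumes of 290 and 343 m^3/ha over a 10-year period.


PAI = (V2 - V1) / period = (343 - 290) / 10 = 53 / 10 = 5.30 m^3/ha/yr

5.30 m^3/ha/yr


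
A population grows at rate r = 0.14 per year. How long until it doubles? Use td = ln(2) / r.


td = ln(2) / 0.14 = 0.693147 / 0.14 = 4.95105 ≈ 5.0 years

5.0 years


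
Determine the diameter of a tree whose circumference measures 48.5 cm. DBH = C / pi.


DBH = C / pi = 48.5 / 3.141593 = 15.4380 ≈ 15.44 cm

15.44 cm


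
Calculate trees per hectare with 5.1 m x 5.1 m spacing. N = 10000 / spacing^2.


N = 10000 / 5.1^2 = 10000 / 26.01 = 384.468 ≈ 384 trees/ha

384 trees/ha


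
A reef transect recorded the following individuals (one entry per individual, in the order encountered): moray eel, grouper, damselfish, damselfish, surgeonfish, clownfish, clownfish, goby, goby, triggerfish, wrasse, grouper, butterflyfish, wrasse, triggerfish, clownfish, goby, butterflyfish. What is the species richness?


Total individuals logged = 18
Distinct species (count of individuals): moray eel (1), grouper (2), damselfish (2), surgeonfish (1), clownfish (3), goby (3), triggerfish (2), wrasse (2), butterflyfish (2)
Species richness = number of distinct species = 9

9


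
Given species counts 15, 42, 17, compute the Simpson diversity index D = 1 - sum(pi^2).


Total N = 15 + 42 + 17 = 74
Per-species terms:
  p = 15/74 = 0.202703; p^2 = 0.202703^2 = 0.041089
  p = 42/74 = 0.567568; p^2 = 0.567568^2 = 0.322133
  p = 17/74 = 0.229730; p^2 = 0.229730^2 = 0.052776
sum(p^2) = 0.041089 + 0.322133 + 0.052776 = 0.415998
D = 1 - 0.415998 = 0.584002 ≈ 0.5840

0.5840


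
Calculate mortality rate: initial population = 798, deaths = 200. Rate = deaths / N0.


Mortality rate = 200 / 798 = 0.250627 ≈ 0.2506

0.2506


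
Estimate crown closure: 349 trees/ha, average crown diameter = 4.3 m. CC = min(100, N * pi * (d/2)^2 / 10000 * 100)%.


(d/2)^2 = (4.3/2)^2 = 2.15^2 = 4.6225
Crown area = 3.141593 * 4.6225 = 14.5220 m^2
N * area / 10000 * 100 = 349 * 14.5220 / 10000 * 100 = 50.6818
CC = min(100, 50.6818) = 50.6818 ≈ 50.7%

50.7%


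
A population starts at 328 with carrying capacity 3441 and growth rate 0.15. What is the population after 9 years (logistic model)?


(K - N0)/N0 = (3441 - 328)/328 = 3113/328 = 9.49085
r*t = 0.15 * 9 = 1.35; exp(-1.35) = 0.259240
9.49085 * 0.259240 = 2.46041
1 + 2.46041 = 3.46041
N = 3441 / 3.46041 = 994.391 ≈ 994

994


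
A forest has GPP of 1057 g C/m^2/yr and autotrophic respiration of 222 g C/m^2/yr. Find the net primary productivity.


NPP = GPP - Ra = 1057 - 222 = 835 g C/m^2/yr

835 g C/m^2/yr


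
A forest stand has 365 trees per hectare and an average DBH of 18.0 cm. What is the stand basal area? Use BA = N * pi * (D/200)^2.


(D/200)^2 = (18.0/200)^2 = 0.09^2 = 0.0081
Individual BA = 3.141593 * 0.0081 = 0.0254469 m^2
Stand BA = 365 * 0.0254469 = 9.28812 ≈ 9.29 m^2/ha

9.29 m^2/ha


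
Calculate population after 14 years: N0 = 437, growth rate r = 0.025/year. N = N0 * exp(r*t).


r*t = 0.025 * 14 = 0.35
exp(0.35) = 1.41907
N = 437 * 1.41907 = 620.134 ≈ 620

620


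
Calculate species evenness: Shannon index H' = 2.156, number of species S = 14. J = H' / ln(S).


ln(14) = 2.63906
J = H' / ln(S) = 2.156 / 2.63906 = 0.816958 ≈ 0.8170

0.8170


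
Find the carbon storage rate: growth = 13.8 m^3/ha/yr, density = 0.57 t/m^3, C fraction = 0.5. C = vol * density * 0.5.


C = 13.8 * 0.57 * 0.5 = 3.933 ≈ 3.93 t C/ha/yr

3.93 t C/ha/yr


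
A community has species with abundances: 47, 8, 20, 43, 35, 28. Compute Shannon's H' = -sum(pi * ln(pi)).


Total N = 47 + 8 + 20 + 43 + 35 + 28 = 181
Per-species terms:
  p = 47/181 = 0.259669; ln(p) = -1.348348; p*ln(p) = 0.259669 * (-1.348348) = -0.350124
  p = 8/181 = 0.044199; ln(p) = -3.119053; p*ln(p) = 0.044199 * (-3.119053) = -0.137859
  p = 20/181 = 0.110497; ln(p) = -2.202767; p*ln(p) = 0.110497 * (-2.202767) = -0.243399
  p = 43/181 = 0.237569; ln(p) = -1.437297; p*ln(p) = 0.237569 * (-1.437297) = -0.341457
  p = 35/181 = 0.193370; ln(p) = -1.643150; p*ln(p) = 0.193370 * (-1.643150) = -0.317736
  p = 28/181 = 0.154696; ln(p) = -1.866293; p*ln(p) = 0.154696 * (-1.866293) = -0.288708
sum(p*ln(p)) = (-0.350124) + (-0.137859) + (-0.243399) + (-0.341457) + (-0.317736) + (-0.288708) = -1.679283
H' = -(-1.679283) = 1.679283 ≈ 1.6793

1.6793


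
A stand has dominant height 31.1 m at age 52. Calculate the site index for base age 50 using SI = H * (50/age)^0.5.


50/52 = 0.961538
(0.961538)^0.5 = 0.980580
SI = 31.1 * 0.980580 = 30.4960 ≈ 30.5 m

30.5 m


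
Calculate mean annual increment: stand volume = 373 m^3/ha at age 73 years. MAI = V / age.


MAI = 373 / 73 = 5.1096 ≈ 5.11 m^3/ha/yr

5.11 m^3/ha/yr


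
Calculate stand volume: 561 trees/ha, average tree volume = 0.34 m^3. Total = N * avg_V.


V_stand = 561 * 0.34 = 190.74 ≈ 190.7 m^3/ha

190.7 m^3/ha


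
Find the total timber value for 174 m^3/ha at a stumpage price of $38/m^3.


Value = 174 * 38 = $6612/ha

$6612/ha


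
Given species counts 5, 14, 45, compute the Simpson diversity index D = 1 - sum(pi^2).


Total N = 5 + 14 + 45 = 64
Per-species terms:
  p = 5/64 = 0.078125; p^2 = 0.078125^2 = 0.006104
  p = 14/64 = 0.218750; p^2 = 0.218750^2 = 0.047852
  p = 45/64 = 0.703125; p^2 = 0.703125^2 = 0.494385
sum(p^2) = 0.006104 + 0.047852 + 0.494385 = 0.548341
D = 1 - 0.548341 = 0.451659 ≈ 0.4517

0.4517


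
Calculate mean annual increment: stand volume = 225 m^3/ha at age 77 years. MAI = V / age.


MAI = 225 / 77 = 2.9221 ≈ 2.92 m^3/ha/yr

2.92 m^3/ha/yr


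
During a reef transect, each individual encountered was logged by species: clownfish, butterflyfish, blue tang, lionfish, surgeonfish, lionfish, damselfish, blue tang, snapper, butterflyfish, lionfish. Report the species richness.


Total individuals logged = 11
Distinct species (count of individuals): clownfish (1), butterflyfish (2), blue tang (2), lionfish (3), surgeonfish (1), damselfish (1), snapper (1)
Species richness = number of distinct species = 7

7


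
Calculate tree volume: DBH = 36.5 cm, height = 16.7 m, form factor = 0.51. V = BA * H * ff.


(D/200)^2 = (36.5/200)^2 = 0.1825^2 = 0.03330625
BA = 3.141593 * 0.03330625 = 0.104635 m^2
V = 0.104635 * 16.7 * 0.51 = 0.891176 ≈ 0.891 m^3

0.891 m^3


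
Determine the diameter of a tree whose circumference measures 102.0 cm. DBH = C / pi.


DBH = C / pi = 102.0 / 3.141593 = 32.4676 ≈ 32.47 cm

32.47 cm


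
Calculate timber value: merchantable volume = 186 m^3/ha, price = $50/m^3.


Value = 186 * 50 = $9300/ha

$9300/ha


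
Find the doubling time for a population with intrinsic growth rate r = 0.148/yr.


td = ln(2) / 0.148 = 0.693147 / 0.148 = 4.68343 ≈ 4.7 years

4.7 years


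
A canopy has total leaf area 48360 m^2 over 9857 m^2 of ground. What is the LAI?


LAI = 48360 / 9857 = 4.9062 ≈ 4.91

4.91


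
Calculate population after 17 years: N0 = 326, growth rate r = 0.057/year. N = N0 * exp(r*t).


r*t = 0.057 * 17 = 0.969
exp(0.969) = 2.63531
N = 326 * 2.63531 = 859.111 ≈ 859

859


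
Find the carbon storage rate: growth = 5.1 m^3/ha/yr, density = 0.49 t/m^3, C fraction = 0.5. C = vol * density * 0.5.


C = 5.1 * 0.49 * 0.5 = 1.2495 ≈ 1.25 t C/ha/yr

1.25 t C/ha/yr


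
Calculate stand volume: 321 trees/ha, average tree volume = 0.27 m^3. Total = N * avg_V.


V_stand = 321 * 0.27 = 86.67 ≈ 86.7 m^3/ha

86.7 m^3/ha


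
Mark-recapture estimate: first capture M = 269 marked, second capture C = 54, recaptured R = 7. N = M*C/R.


N = M * C / R = 269 * 54 / 7 = 14526 / 7 = 2075.14 ≈ 2075

2075 individuals


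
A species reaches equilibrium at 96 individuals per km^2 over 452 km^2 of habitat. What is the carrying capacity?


K = 96 * 452 = 43392 individuals

43392 individuals


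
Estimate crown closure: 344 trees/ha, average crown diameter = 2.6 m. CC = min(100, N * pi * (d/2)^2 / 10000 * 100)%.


(d/2)^2 = (2.6/2)^2 = 1.3^2 = 1.69
Crown area = 3.141593 * 1.69 = 5.30929 m^2
N * area / 10000 * 100 = 344 * 5.30929 / 10000 * 100 = 18.2640
CC = min(100, 18.2640) = 18.2640 ≈ 18.3%

18.3%


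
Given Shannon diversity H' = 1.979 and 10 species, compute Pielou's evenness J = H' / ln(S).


ln(10) = 2.30259
J = H' / ln(S) = 1.979 / 2.30259 = 0.859467 ≈ 0.8595

0.8595


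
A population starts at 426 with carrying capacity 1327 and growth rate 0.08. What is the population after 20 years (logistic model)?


(K - N0)/N0 = (1327 - 426)/426 = 901/426 = 2.11502
r*t = 0.08 * 20 = 1.6; exp(-1.6) = 0.201897
2.11502 * 0.201897 = 0.427016
1 + 0.427016 = 1.42702
N = 1327 / 1.42702 = 929.910 ≈ 930

930


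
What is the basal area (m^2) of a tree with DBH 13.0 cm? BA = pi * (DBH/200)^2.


D/200 = 13.0/200 = 0.065 m
(D/200)^2 = 0.065^2 = 0.004225
BA = 3.141593 * 0.004225 = 0.0132732 ≈ 0.0133 m^2

0.0133 m^2


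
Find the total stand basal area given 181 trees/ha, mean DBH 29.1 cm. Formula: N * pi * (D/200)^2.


(D/200)^2 = (29.1/200)^2 = 0.1455^2 = 0.02117025
Individual BA = 3.141593 * 0.02117025 = 0.0665083 m^2
Stand BA = 181 * 0.0665083 = 12.0380 ≈ 12.04 m^2/ha

12.04 m^2/ha


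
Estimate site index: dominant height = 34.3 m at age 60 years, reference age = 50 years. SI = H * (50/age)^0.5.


50/60 = 0.833333
(0.833333)^0.5 = 0.912871
SI = 34.3 * 0.912871 = 31.3115 ≈ 31.3 m

31.3 m


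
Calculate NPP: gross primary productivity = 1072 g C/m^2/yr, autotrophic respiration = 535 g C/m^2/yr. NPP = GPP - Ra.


NPP = GPP - Ra = 1072 - 535 = 537 g C/m^2/yr

537 g C/m^2/yr


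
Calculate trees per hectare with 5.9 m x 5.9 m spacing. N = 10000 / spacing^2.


N = 10000 / 5.9^2 = 10000 / 34.81 = 287.274 ≈ 287 trees/ha

287 trees/ha


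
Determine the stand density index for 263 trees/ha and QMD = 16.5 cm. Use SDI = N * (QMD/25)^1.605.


QMD/25 = 16.5/25 = 0.66
(0.66)^1.605 = exp(1.605 * ln(0.66)) = exp(1.605 * (-0.415515)) = exp(-0.666902) = 0.513296
SDI = 263 * 0.513296 = 134.997 ≈ 135

135


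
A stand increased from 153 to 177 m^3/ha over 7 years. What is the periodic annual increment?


PAI = (V2 - V1) / period = (177 - 153) / 7 = 24 / 7 = 3.4286 ≈ 3.43 m^3/ha/yr

3.43 m^3/ha/yr


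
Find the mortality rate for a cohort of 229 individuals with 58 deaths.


Mortality rate = 58 / 229 = 0.253275 ≈ 0.2533

0.2533


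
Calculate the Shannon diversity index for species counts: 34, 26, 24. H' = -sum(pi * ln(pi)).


Total N = 34 + 26 + 24 = 84
Per-species terms:
  p = 34/84 = 0.404762; ln(p) = -0.904456; p*ln(p) = 0.404762 * (-0.904456) = -0.366089
  p = 26/84 = 0.309524; ln(p) = -1.172720; p*ln(p) = 0.309524 * (-1.172720) = -0.362985
  p = 24/84 = 0.285714; ln(p) = -1.252764; p*ln(p) = 0.285714 * (-1.252764) = -0.357932
sum(p*ln(p)) = (-0.366089) + (-0.362985) + (-0.357932) = -1.087006
H' = -(-1.087006) = 1.087006 ≈ 1.0870

1.0870


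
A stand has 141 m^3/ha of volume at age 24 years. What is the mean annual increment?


MAI = 141 / 24 = 5.8750 ≈ 5.88 m^3/ha/yr

5.88 m^3/ha/yr


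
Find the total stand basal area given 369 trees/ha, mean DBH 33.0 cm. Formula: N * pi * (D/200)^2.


(D/200)^2 = (33.0/200)^2 = 0.165^2 = 0.027225
Individual BA = 3.141593 * 0.027225 = 0.0855299 m^2
Stand BA = 369 * 0.0855299 = 31.5605 ≈ 31.56 m^2/ha

31.56 m^2/ha


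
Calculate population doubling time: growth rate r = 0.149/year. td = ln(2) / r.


td = ln(2) / 0.149 = 0.693147 / 0.149 = 4.65199 ≈ 4.7 years

4.7 years


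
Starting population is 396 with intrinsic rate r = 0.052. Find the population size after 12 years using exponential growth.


r*t = 0.052 * 12 = 0.624
exp(0.624) = 1.86638
N = 396 * 1.86638 = 739.086 ≈ 739

739


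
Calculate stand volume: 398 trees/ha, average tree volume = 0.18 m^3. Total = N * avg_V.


V_stand = 398 * 0.18 = 71.64 ≈ 71.6 m^3/ha

71.6 m^3/ha


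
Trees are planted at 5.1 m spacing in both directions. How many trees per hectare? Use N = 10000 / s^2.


N = 10000 / 5.1^2 = 10000 / 26.01 = 384.468 ≈ 384 trees/ha

384 trees/ha


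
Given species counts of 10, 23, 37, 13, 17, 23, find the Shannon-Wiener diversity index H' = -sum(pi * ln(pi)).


Total N = 10 + 23 + 37 + 13 + 17 + 23 = 123
Per-species terms:
  p = 10/123 = 0.081301; ln(p) = -2.509597; p*ln(p) = 0.081301 * (-2.509597) = -0.204033
  p = 23/123 = 0.186992; ln(p) = -1.676689; p*ln(p) = 0.186992 * (-1.676689) = -0.313527
  p = 37/123 = 0.300813; ln(p) = -1.201266; p*ln(p) = 0.300813 * (-1.201266) = -0.361356
  p = 13/123 = 0.105691; ln(p) = -2.247236; p*ln(p) = 0.105691 * (-2.247236) = -0.237513
  p = 17/123 = 0.138211; ln(p) = -1.978974; p*ln(p) = 0.138211 * (-1.978974) = -0.273516
  p = 23/123 = 0.186992; ln(p) = -1.676689; p*ln(p) = 0.186992 * (-1.676689) = -0.313527
sum(p*ln(p)) = (-0.204033) + (-0.313527) + (-0.361356) + (-0.237513) + (-0.273516) + (-0.313527) = -1.703472
H' = -(-1.703472) = 1.703472 ≈ 1.7035

1.7035


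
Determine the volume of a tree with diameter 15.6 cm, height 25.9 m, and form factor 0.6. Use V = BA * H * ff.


(D/200)^2 = (15.6/200)^2 = 0.078^2 = 0.006084
BA = 3.141593 * 0.006084 = 0.0191135 m^2
V = 0.0191135 * 25.9 * 0.6 = 0.297024 ≈ 0.297 m^3

0.297 m^3


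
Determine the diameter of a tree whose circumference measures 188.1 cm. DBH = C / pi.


DBH = C / pi = 188.1 / 3.141593 = 59.8741 ≈ 59.87 cm

59.87 cm


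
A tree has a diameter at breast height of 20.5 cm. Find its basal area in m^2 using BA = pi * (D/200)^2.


D/200 = 20.5/200 = 0.1025 m
(D/200)^2 = 0.1025^2 = 0.01050625
BA = 3.141593 * 0.01050625 = 0.0330064 ≈ 0.0330 m^2

0.0330 m^2


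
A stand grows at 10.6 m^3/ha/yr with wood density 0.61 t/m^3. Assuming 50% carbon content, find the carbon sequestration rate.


C = 10.6 * 0.61 * 0.5 = 3.233 ≈ 3.23 t C/ha/yr

3.23 t C/ha/yr


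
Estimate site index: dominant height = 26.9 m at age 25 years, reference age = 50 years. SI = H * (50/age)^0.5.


50/25 = 2.00000
(2.00000)^0.5 = 1.41421
SI = 26.9 * 1.41421 = 38.0422 ≈ 38.0 m

38.0 m


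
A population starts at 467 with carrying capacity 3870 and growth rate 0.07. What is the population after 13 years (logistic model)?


(K - N0)/N0 = (3870 - 467)/467 = 3403/467 = 7.28694
r*t = 0.07 * 13 = 0.91; exp(-0.91) = 0.402524
7.28694 * 0.402524 = 2.93317
1 + 2.93317 = 3.93317
N = 3870 / 3.93317 = 983.939 ≈ 984

984


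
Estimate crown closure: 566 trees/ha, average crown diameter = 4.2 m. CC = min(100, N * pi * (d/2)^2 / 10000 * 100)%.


(d/2)^2 = (4.2/2)^2 = 2.1^2 = 4.41
Crown area = 3.141593 * 4.41 = 13.8544 m^2
N * area / 10000 * 100 = 566 * 13.8544 / 10000 * 100 = 78.4159
CC = min(100, 78.4159) = 78.4159 ≈ 78.4%

78.4%


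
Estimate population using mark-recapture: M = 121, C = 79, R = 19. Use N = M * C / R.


N = M * C / R = 121 * 79 / 19 = 9559 / 19 = 503.11 ≈ 503

503 individuals


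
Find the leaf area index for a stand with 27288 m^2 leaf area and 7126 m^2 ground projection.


LAI = 27288 / 7126 = 3.8294 ≈ 3.83

3.83


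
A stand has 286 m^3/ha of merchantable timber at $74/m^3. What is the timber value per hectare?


Value = 286 * 74 = $21164/ha

$21164/ha


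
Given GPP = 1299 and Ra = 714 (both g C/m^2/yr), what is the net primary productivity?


NPP = GPP - Ra = 1299 - 714 = 585 g C/m^2/yr

585 g C/m^2/yr


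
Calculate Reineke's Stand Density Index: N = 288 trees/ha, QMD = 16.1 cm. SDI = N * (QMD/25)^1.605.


QMD/25 = 16.1/25 = 0.644
(0.644)^1.605 = exp(1.605 * ln(0.644)) = exp(1.605 * (-0.440057)) = exp(-0.706291) = 0.493471
SDI = 288 * 0.493471 = 142.120 ≈ 142

142


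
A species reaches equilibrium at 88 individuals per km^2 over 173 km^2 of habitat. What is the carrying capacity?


K = 88 * 173 = 15224 individuals

15224 individuals


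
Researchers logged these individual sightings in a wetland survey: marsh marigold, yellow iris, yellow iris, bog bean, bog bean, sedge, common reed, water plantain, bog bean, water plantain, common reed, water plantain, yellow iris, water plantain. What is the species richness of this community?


Total individuals logged = 14
Distinct species (count of individuals): marsh marigold (1), yellow iris (3), bog bean (3), sedge (1), common reed (2), water plantain (4)
Species richness = number of distinct species = 6

6


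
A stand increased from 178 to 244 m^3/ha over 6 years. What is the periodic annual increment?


PAI = (V2 - V1) / period = (244 - 178) / 6 = 66 / 6 = 11.00 m^3/ha/yr

11.00 m^3/ha/yr


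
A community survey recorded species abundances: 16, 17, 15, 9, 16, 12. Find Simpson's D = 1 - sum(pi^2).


Total N = 16 + 17 + 15 + 9 + 16 + 12 = 85
Per-species terms:
  p = 16/85 = 0.188235; p^2 = 0.188235^2 = 0.035432
  p = 17/85 = 0.200000; p^2 = 0.200000^2 = 0.040000
  p = 15/85 = 0.176471; p^2 = 0.176471^2 = 0.031142
  p = 9/85 = 0.105882; p^2 = 0.105882^2 = 0.011211
  p = 16/85 = 0.188235; p^2 = 0.188235^2 = 0.035432
  p = 12/85 = 0.141176; p^2 = 0.141176^2 = 0.019931
sum(p^2) = 0.035432 + 0.040000 + 0.031142 + 0.011211 + 0.035432 + 0.019931 = 0.173148
D = 1 - 0.173148 = 0.826852 ≈ 0.8269

0.8269


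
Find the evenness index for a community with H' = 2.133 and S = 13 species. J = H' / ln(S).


ln(13) = 2.56495
J = H' / ln(S) = 2.133 / 2.56495 = 0.831595 ≈ 0.8316

0.8316


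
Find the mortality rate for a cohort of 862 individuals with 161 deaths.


Mortality rate = 161 / 862 = 0.186775 ≈ 0.1868

0.1868


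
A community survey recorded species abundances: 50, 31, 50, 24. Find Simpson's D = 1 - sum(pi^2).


Total N = 50 + 31 + 50 + 24 = 155
Per-species terms:
  p = 50/155 = 0.322581; p^2 = 0.322581^2 = 0.104059
  p = 31/155 = 0.200000; p^2 = 0.200000^2 = 0.040000
  p = 50/155 = 0.322581; p^2 = 0.322581^2 = 0.104059
  p = 24/155 = 0.154839; p^2 = 0.154839^2 = 0.023975
sum(p^2) = 0.104059 + 0.040000 + 0.104059 + 0.023975 = 0.272093
D = 1 - 0.272093 = 0.727907 ≈ 0.7279

0.7279


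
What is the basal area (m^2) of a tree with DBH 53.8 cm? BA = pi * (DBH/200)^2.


D/200 = 53.8/200 = 0.269 m
(D/200)^2 = 0.269^2 = 0.072361
BA = 3.141593 * 0.072361 = 0.227329 ≈ 0.2273 m^2

0.2273 m^2


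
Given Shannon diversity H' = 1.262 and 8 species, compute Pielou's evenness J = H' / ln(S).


ln(8) = 2.07944
J = H' / ln(S) = 1.262 / 2.07944 = 0.606894 ≈ 0.6069

0.6069


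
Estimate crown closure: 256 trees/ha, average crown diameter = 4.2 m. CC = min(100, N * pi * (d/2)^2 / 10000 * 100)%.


(d/2)^2 = (4.2/2)^2 = 2.1^2 = 4.41
Crown area = 3.141593 * 4.41 = 13.8544 m^2
N * area / 10000 * 100 = 256 * 13.8544 / 10000 * 100 = 35.4673
CC = min(100, 35.4673) = 35.4673 ≈ 35.5%

35.5%


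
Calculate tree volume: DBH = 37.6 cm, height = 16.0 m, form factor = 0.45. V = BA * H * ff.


(D/200)^2 = (37.6/200)^2 = 0.188^2 = 0.035344
BA = 3.141593 * 0.035344 = 0.111036 m^2
V = 0.111036 * 16.0 * 0.45 = 0.799459 ≈ 0.799 m^3

0.799 m^3


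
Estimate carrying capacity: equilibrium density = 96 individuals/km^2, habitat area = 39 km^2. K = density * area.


K = 96 * 39 = 3744 individuals

3744 individuals


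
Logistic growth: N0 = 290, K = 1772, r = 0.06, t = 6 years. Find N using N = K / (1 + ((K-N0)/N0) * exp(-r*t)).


(K - N0)/N0 = (1772 - 290)/290 = 1482/290 = 5.11034
r*t = 0.06 * 6 = 0.36; exp(-0.36) = 0.697676
5.11034 * 0.697676 = 3.56536
1 + 3.56536 = 4.56536
N = 1772 / 4.56536 = 388.140 ≈ 388

388


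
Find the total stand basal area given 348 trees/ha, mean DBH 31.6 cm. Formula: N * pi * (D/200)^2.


(D/200)^2 = (31.6/200)^2 = 0.158^2 = 0.024964
Individual BA = 3.141593 * 0.024964 = 0.0784267 m^2
Stand BA = 348 * 0.0784267 = 27.2925 ≈ 27.29 m^2/ha

27.29 m^2/ha


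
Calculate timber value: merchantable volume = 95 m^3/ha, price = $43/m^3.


Value = 95 * 43 = $4085/ha

$4085/ha


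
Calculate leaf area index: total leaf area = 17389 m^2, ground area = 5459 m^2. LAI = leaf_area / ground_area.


LAI = 17389 / 5459 = 3.1854 ≈ 3.19

3.19


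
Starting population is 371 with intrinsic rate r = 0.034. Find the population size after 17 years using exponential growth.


r*t = 0.034 * 17 = 0.578
exp(0.578) = 1.78247
N = 371 * 1.78247 = 661.296 ≈ 661

661


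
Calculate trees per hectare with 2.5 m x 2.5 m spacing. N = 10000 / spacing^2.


N = 10000 / 2.5^2 = 10000 / 6.25 = 1600.00 ≈ 1600 trees/ha

1600 trees/ha


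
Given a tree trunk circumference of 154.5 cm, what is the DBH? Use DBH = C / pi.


DBH = C / pi = 154.5 / 3.141593 = 49.1789 ≈ 49.18 cm

49.18 cm


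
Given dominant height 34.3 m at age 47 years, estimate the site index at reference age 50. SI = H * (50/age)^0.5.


50/47 = 1.06383
(1.06383)^0.5 = 1.03142
SI = 34.3 * 1.03142 = 35.3777 ≈ 35.4 m

35.4 m


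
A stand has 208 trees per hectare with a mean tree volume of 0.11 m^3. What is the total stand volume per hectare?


V_stand = 208 * 0.11 = 22.88 ≈ 22.9 m^3/ha

22.9 m^3/ha


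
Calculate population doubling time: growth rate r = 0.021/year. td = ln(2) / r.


td = ln(2) / 0.021 = 0.693147 / 0.021 = 33.0070 ≈ 33.0 years

33.0 years


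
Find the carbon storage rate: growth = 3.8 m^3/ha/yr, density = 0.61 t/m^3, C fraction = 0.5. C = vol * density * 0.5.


C = 3.8 * 0.61 * 0.5 = 1.159 ≈ 1.16 t C/ha/yr

1.16 t C/ha/yr


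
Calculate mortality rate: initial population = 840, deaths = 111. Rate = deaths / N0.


Mortality rate = 111 / 840 = 0.132143 ≈ 0.1321

0.1321


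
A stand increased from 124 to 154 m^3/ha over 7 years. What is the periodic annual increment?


PAI = (V2 - V1) / period = (154 - 124) / 7 = 30 / 7 = 4.2857 ≈ 4.29 m^3/ha/yr

4.29 m^3/ha/yr


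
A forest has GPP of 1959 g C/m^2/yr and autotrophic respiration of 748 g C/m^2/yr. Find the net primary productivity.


NPP = GPP - Ra = 1959 - 748 = 1211 g C/m^2/yr

1211 g C/m^2/yr


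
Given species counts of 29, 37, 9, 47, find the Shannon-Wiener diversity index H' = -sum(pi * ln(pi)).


Total N = 29 + 37 + 9 + 47 = 122
Per-species terms:
  p = 29/122 = 0.237705; ln(p) = -1.436725; p*ln(p) = 0.237705 * (-1.436725) = -0.341517
  p = 37/122 = 0.303279; ln(p) = -1.193102; p*ln(p) = 0.303279 * (-1.193102) = -0.361843
  p = 9/122 = 0.073770; ln(p) = -2.606803; p*ln(p) = 0.073770 * (-2.606803) = -0.192304
  p = 47/122 = 0.385246; ln(p) = -0.953873; p*ln(p) = 0.385246 * (-0.953873) = -0.367476
sum(p*ln(p)) = (-0.341517) + (-0.361843) + (-0.192304) + (-0.367476) = -1.263140
H' = -(-1.263140) = 1.263140 ≈ 1.2631

1.2631


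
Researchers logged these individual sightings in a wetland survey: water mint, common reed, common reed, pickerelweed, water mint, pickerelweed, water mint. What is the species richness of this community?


Total individuals logged = 7
Distinct species (count of individuals): water mint (3), common reed (2), pickerelweed (2)
Species richness = number of distinct species = 3

3


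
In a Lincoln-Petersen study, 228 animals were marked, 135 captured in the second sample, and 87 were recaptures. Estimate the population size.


N = M * C / R = 228 * 135 / 87 = 30780 / 87 = 353.79 ≈ 354

354 individuals


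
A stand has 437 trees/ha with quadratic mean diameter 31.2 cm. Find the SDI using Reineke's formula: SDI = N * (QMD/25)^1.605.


QMD/25 = 31.2/25 = 1.248
(1.248)^1.605 = exp(1.605 * ln(1.248)) = exp(1.605 * 0.221542) = exp(0.355575) = 1.42700
SDI = 437 * 1.42700 = 623.599 ≈ 624

624


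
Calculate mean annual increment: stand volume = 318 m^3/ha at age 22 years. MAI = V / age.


MAI = 318 / 22 = 14.4545 ≈ 14.45 m^3/ha/yr

14.45 m^3/ha/yr


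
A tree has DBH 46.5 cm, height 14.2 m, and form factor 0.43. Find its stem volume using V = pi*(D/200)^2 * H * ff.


(D/200)^2 = (46.5/200)^2 = 0.2325^2 = 0.05405625
BA = 3.141593 * 0.05405625 = 0.169823 m^2
V = 0.169823 * 14.2 * 0.43 = 1.03694 ≈ 1.037 m^3

1.037 m^3


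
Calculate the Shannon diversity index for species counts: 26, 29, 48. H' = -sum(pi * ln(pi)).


Total N = 26 + 29 + 48 = 103
Per-species terms:
  p = 26/103 = 0.252427; ln(p) = -1.376633; p*ln(p) = 0.252427 * (-1.376633) = -0.347499
  p = 29/103 = 0.281553; ln(p) = -1.267435; p*ln(p) = 0.281553 * (-1.267435) = -0.356850
  p = 48/103 = 0.466019; ln(p) = -0.763529; p*ln(p) = 0.466019 * (-0.763529) = -0.355819
sum(p*ln(p)) = (-0.347499) + (-0.356850) + (-0.355819) = -1.060168
H' = -(-1.060168) = 1.060168 ≈ 1.0602

1.0602


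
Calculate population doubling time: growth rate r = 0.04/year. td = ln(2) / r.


td = ln(2) / 0.04 = 0.693147 / 0.04 = 17.3287 ≈ 17.3 years

17.3 years


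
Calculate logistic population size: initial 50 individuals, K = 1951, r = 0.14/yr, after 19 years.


(K - N0)/N0 = (1951 - 50)/50 = 1901/50 = 38.0200
r*t = 0.14 * 19 = 2.66; exp(-2.66) = 0.0699482
38.0200 * 0.0699482 = 2.65943
1 + 2.65943 = 3.65943
N = 1951 / 3.65943 = 533.143 ≈ 533

533


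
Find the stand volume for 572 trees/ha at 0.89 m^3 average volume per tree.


V_stand = 572 * 0.89 = 509.08 ≈ 509.1 m^3/ha

509.1 m^3/ha


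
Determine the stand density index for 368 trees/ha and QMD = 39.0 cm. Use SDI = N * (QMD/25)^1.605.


QMD/25 = 39.0/25 = 1.56
(1.56)^1.605 = exp(1.605 * ln(1.56)) = exp(1.605 * 0.444686) = exp(0.713721) = 2.04157
SDI = 368 * 2.04157 = 751.298 ≈ 751

751


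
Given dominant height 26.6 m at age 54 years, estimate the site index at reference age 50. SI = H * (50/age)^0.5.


50/54 = 0.925926
(0.925926)^0.5 = 0.962250
SI = 26.6 * 0.962250 = 25.5959 ≈ 25.6 m

25.6 m


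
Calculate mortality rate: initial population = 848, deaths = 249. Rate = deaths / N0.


Mortality rate = 249 / 848 = 0.293632 ≈ 0.2936

0.2936


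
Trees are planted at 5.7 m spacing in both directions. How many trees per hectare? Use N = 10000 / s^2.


N = 10000 / 5.7^2 = 10000 / 32.49 = 307.787 ≈ 308 trees/ha

308 trees/ha


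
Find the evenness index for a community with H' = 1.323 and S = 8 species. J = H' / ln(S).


ln(8) = 2.07944
J = H' / ln(S) = 1.323 / 2.07944 = 0.636229 ≈ 0.6362

0.6362


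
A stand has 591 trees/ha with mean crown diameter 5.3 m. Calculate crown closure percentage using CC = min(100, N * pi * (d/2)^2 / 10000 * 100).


(d/2)^2 = (5.3/2)^2 = 2.65^2 = 7.0225
Crown area = 3.141593 * 7.0225 = 22.0618 m^2
N * area / 10000 * 100 = 591 * 22.0618 / 10000 * 100 = 130.385
CC = min(100, 130.385) = 100%

100%


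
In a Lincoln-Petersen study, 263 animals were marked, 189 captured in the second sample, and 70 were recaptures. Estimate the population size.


N = M * C / R = 263 * 189 / 70 = 49707 / 70 = 710.10 ≈ 710

710 individuals


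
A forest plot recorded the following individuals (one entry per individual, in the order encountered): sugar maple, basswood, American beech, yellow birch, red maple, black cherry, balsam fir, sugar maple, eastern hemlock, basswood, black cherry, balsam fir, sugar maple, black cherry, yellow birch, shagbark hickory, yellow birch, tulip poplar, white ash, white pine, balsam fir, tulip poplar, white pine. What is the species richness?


Total individuals logged = 23
Distinct species (count of individuals): sugar maple (3), basswood (2), American beech (1), yellow birch (3), red maple (1), black cherry (3), balsam fir (3), eastern hemlock (1), shagbark hickory (1), tulip poplar (2), white ash (1), white pine (2)
Species richness = number of distinct species = 12

12


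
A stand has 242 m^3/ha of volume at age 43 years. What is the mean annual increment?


MAI = 242 / 43 = 5.6279 ≈ 5.63 m^3/ha/yr

5.63 m^3/ha/yr


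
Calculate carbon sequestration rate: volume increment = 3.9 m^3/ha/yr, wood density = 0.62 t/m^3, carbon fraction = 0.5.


C = 3.9 * 0.62 * 0.5 = 1.209 ≈ 1.21 t C/ha/yr

1.21 t C/ha/yr


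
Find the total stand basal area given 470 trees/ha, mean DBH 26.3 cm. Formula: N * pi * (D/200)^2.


(D/200)^2 = (26.3/200)^2 = 0.1315^2 = 0.01729225
Individual BA = 3.141593 * 0.01729225 = 0.0543252 m^2
Stand BA = 470 * 0.0543252 = 25.5328 ≈ 25.53 m^2/ha

25.53 m^2/ha


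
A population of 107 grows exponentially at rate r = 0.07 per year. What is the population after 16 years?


r*t = 0.07 * 16 = 1.12
exp(1.12) = 3.06485
N = 107 * 3.06485 = 327.939 ≈ 328

328


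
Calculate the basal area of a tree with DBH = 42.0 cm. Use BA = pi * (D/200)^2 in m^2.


D/200 = 42.0/200 = 0.21 m
(D/200)^2 = 0.21^2 = 0.0441
BA = 3.141593 * 0.0441 = 0.138544 ≈ 0.1385 m^2

0.1385 m^2


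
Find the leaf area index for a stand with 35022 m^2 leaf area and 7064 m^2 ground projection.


LAI = 35022 / 7064 = 4.9578 ≈ 4.96

4.96


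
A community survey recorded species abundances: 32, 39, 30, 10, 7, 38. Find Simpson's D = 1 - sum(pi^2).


Total N = 32 + 39 + 30 + 10 + 7 + 38 = 156
Per-species terms:
  p = 32/156 = 0.205128; p^2 = 0.205128^2 = 0.042077
  p = 39/156 = 0.250000; p^2 = 0.250000^2 = 0.062500
  p = 30/156 = 0.192308; p^2 = 0.192308^2 = 0.036982
  p = 10/156 = 0.064103; p^2 = 0.064103^2 = 0.004109
  p = 7/156 = 0.044872; p^2 = 0.044872^2 = 0.002013
  p = 38/156 = 0.243590; p^2 = 0.243590^2 = 0.059336
sum(p^2) = 0.042077 + 0.062500 + 0.036982 + 0.004109 + 0.002013 + 0.059336 = 0.207017
D = 1 - 0.207017 = 0.792983 ≈ 0.7930

0.7930


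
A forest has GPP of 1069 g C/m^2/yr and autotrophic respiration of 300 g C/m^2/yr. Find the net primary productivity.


NPP = GPP - Ra = 1069 - 300 = 769 g C/m^2/yr

769 g C/m^2/yr


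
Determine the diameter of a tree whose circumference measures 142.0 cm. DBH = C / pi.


DBH = C / pi = 142.0 / 3.141593 = 45.2000 ≈ 45.20 cm

45.20 cm


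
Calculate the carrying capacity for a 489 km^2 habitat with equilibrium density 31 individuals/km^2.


K = 31 * 489 = 15159 individuals

15159 individuals


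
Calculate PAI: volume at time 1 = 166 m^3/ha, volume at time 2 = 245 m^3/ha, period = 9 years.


PAI = (V2 - V1) / period = (245 - 166) / 9 = 79 / 9 = 8.7778 ≈ 8.78 m^3/ha/yr

8.78 m^3/ha/yr


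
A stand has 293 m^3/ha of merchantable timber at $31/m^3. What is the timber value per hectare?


Value = 293 * 31 = $9083/ha

$9083/ha


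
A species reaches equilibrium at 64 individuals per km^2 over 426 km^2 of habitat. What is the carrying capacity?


K = 64 * 426 = 27264 individuals

27264 individuals


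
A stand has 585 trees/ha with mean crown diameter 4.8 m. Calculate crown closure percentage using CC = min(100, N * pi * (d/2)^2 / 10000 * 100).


(d/2)^2 = (4.8/2)^2 = 2.4^2 = 5.76
Crown area = 3.141593 * 5.76 = 18.0956 m^2
N * area / 10000 * 100 = 585 * 18.0956 / 10000 * 100 = 105.859
CC = min(100, 105.859) = 100%

100%


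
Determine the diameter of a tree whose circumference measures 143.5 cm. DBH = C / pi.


DBH = C / pi = 143.5 / 3.141593 = 45.6775 ≈ 45.68 cm

45.68 cm


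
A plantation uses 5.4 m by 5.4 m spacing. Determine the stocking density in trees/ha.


N = 10000 / 5.4^2 = 10000 / 29.16 = 342.936 ≈ 343 trees/ha

343 trees/ha


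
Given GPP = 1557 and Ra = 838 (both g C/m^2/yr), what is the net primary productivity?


NPP = GPP - Ra = 1557 - 838 = 719 g C/m^2/yr

719 g C/m^2/yr


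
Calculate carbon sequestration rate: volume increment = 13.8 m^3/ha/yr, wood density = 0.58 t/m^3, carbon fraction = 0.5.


C = 13.8 * 0.58 * 0.5 = 4.002 ≈ 4.00 t C/ha/yr

4.00 t C/ha/yr


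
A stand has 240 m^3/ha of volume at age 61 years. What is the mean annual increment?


MAI = 240 / 61 = 3.9344 ≈ 3.93 m^3/ha/yr

3.93 m^3/ha/yr


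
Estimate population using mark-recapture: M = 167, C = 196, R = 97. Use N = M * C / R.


N = M * C / R = 167 * 196 / 97 = 32732 / 97 = 337.44 ≈ 337

337 individuals


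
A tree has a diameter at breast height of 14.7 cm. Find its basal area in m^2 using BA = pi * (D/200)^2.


D/200 = 14.7/200 = 0.0735 m
(D/200)^2 = 0.0735^2 = 0.00540225
BA = 3.141593 * 0.00540225 = 0.0169717 ≈ 0.0170 m^2

0.0170 m^2


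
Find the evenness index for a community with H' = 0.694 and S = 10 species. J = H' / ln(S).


ln(10) = 2.30259
J = H' / ln(S) = 0.694 / 2.30259 = 0.301400 ≈ 0.3014

0.3014


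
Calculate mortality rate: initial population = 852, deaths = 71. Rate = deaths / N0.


Mortality rate = 71 / 852 = 0.083333 ≈ 0.0833

0.0833


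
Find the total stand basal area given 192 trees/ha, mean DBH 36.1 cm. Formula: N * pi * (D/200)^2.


(D/200)^2 = (36.1/200)^2 = 0.1805^2 = 0.03258025
Individual BA = 3.141593 * 0.03258025 = 0.102354 m^2
Stand BA = 192 * 0.102354 = 19.6520 ≈ 19.65 m^2/ha

19.65 m^2/ha


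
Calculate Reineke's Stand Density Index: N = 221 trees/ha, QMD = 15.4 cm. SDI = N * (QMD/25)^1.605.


QMD/25 = 15.4/25 = 0.616
(0.616)^1.605 = exp(1.605 * ln(0.616)) = exp(1.605 * (-0.484508)) = exp(-0.777635) = 0.459491
SDI = 221 * 0.459491 = 101.548 ≈ 102

102


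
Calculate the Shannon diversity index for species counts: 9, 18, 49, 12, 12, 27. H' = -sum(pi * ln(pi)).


Total N = 9 + 18 + 49 + 12 + 12 + 27 = 127
Per-species terms:
  p = 9/127 = 0.070866; ln(p) = -2.646965; p*ln(p) = 0.070866 * (-2.646965) = -0.187580
  p = 18/127 = 0.141732; ln(p) = -1.953817; p*ln(p) = 0.141732 * (-1.953817) = -0.276918
  p = 49/127 = 0.385827; ln(p) = -0.952366; p*ln(p) = 0.385827 * (-0.952366) = -0.367449
  p = 12/127 = 0.094488; ln(p) = -2.359282; p*ln(p) = 0.094488 * (-2.359282) = -0.222924
  p = 12/127 = 0.094488; ln(p) = -2.359282; p*ln(p) = 0.094488 * (-2.359282) = -0.222924
  p = 27/127 = 0.212598; ln(p) = -1.548352; p*ln(p) = 0.212598 * (-1.548352) = -0.329177
sum(p*ln(p)) = (-0.187580) + (-0.276918) + (-0.367449) + (-0.222924) + (-0.222924) + (-0.329177) = -1.606972
H' = -(-1.606972) = 1.606972 ≈ 1.6070

1.6070


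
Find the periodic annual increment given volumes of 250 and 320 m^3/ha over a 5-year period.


PAI = (V2 - V1) / period = (320 - 250) / 5 = 70 / 5 = 14.00 m^3/ha/yr

14.00 m^3/ha/yr


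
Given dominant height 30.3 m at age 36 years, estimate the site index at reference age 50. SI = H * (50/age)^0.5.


50/36 = 1.38889
(1.38889)^0.5 = 1.17851
SI = 30.3 * 1.17851 = 35.7089 ≈ 35.7 m

35.7 m


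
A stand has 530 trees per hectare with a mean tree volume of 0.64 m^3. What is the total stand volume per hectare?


V_stand = 530 * 0.64 = 339.2 m^3/ha

339.2 m^3/ha


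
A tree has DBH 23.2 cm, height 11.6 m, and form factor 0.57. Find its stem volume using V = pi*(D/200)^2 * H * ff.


(D/200)^2 = (23.2/200)^2 = 0.116^2 = 0.013456
BA = 3.141593 * 0.013456 = 0.0422733 m^2
V = 0.0422733 * 11.6 * 0.57 = 0.279511 ≈ 0.280 m^3

0.280 m^3


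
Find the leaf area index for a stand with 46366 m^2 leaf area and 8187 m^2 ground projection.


LAI = 46366 / 8187 = 5.6634 ≈ 5.66

5.66


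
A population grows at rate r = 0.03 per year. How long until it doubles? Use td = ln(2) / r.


td = ln(2) / 0.03 = 0.693147 / 0.03 = 23.1049 ≈ 23.1 years

23.1 years


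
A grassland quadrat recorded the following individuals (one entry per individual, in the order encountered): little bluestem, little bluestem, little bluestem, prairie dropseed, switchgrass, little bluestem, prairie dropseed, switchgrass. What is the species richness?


Total individuals logged = 8
Distinct species (count of individuals): little bluestem (4), prairie dropseed (2), switchgrass (2)
Species richness = number of distinct species = 3

3


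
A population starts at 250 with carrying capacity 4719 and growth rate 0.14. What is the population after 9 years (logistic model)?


(K - N0)/N0 = (4719 - 250)/250 = 4469/250 = 17.8760
r*t = 0.14 * 9 = 1.26; exp(-1.26) = 0.283654
17.8760 * 0.283654 = 5.07060
1 + 5.07060 = 6.07060
N = 4719 / 6.07060 = 777.353 ≈ 777

777


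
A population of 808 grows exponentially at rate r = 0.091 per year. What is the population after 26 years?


r*t = 0.091 * 26 = 2.366
exp(2.366) = 10.6547
N = 808 * 10.6547 = 8609.00 ≈ 8609

8609


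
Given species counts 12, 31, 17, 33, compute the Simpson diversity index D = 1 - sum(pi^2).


Total N = 12 + 31 + 17 + 33 = 93
Per-species terms:
  p = 12/93 = 0.129032; p^2 = 0.129032^2 = 0.016649
  p = 31/93 = 0.333333; p^2 = 0.333333^2 = 0.111111
  p = 17/93 = 0.182796; p^2 = 0.182796^2 = 0.033414
  p = 33/93 = 0.354839; p^2 = 0.354839^2 = 0.125911
sum(p^2) = 0.016649 + 0.111111 + 0.033414 + 0.125911 = 0.287085
D = 1 - 0.287085 = 0.712915 ≈ 0.7129

0.7129


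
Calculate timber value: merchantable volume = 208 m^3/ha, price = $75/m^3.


Value = 208 * 75 = $15600/ha

$15600/ha


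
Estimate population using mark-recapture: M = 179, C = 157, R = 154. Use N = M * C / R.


N = M * C / R = 179 * 157 / 154 = 28103 / 154 = 182.49 ≈ 182

182 individuals


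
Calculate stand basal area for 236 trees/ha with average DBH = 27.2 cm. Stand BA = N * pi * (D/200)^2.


(D/200)^2 = (27.2/200)^2 = 0.136^2 = 0.018496
Individual BA = 3.141593 * 0.018496 = 0.0581069 m^2
Stand BA = 236 * 0.0581069 = 13.7132 ≈ 13.71 m^2/ha

13.71 m^2/ha


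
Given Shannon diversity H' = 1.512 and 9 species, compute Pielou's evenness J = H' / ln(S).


ln(9) = 2.19722
J = H' / ln(S) = 1.512 / 2.19722 = 0.688142 ≈ 0.6881

0.6881


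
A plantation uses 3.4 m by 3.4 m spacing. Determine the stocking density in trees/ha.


N = 10000 / 3.4^2 = 10000 / 11.56 = 865.052 ≈ 865 trees/ha

865 trees/ha


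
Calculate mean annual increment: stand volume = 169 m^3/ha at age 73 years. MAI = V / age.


MAI = 169 / 73 = 2.3151 ≈ 2.32 m^3/ha/yr

2.32 m^3/ha/yr


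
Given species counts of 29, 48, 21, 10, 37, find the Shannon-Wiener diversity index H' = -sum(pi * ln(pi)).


Total N = 29 + 48 + 21 + 10 + 37 = 145
Per-species terms:
  p = 29/145 = 0.200000; ln(p) = -1.609438; p*ln(p) = 0.200000 * (-1.609438) = -0.321888
  p = 48/145 = 0.331034; ln(p) = -1.105534; p*ln(p) = 0.331034 * (-1.105534) = -0.365969
  p = 21/145 = 0.144828; ln(p) = -1.932208; p*ln(p) = 0.144828 * (-1.932208) = -0.279838
  p = 10/145 = 0.068966; ln(p) = -2.674142; p*ln(p) = 0.068966 * (-2.674142) = -0.184425
  p = 37/145 = 0.255172; ln(p) = -1.365817; p*ln(p) = 0.255172 * (-1.365817) = -0.348518
sum(p*ln(p)) = (-0.321888) + (-0.365969) + (-0.279838) + (-0.184425) + (-0.348518) = -1.500638
H' = -(-1.500638) = 1.500638 ≈ 1.5006

1.5006


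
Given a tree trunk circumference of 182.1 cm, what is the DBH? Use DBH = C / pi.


DBH = C / pi = 182.1 / 3.141593 = 57.9642 ≈ 57.96 cm

57.96 cm


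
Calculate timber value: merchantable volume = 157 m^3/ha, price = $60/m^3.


Value = 157 * 60 = $9420/ha

$9420/ha


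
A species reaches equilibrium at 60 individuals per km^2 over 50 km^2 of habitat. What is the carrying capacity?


K = 60 * 50 = 3000 individuals

3000 individuals


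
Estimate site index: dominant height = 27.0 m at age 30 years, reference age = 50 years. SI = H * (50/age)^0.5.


50/30 = 1.66667
(1.66667)^0.5 = 1.29100
SI = 27.0 * 1.29100 = 34.8570 ≈ 34.9 m

34.9 m


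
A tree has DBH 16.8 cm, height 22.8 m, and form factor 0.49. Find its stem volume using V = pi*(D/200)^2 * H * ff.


(D/200)^2 = (16.8/200)^2 = 0.084^2 = 0.007056
BA = 3.141593 * 0.007056 = 0.0221671 m^2
V = 0.0221671 * 22.8 * 0.49 = 0.247651 ≈ 0.248 m^3

0.248 m^3
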